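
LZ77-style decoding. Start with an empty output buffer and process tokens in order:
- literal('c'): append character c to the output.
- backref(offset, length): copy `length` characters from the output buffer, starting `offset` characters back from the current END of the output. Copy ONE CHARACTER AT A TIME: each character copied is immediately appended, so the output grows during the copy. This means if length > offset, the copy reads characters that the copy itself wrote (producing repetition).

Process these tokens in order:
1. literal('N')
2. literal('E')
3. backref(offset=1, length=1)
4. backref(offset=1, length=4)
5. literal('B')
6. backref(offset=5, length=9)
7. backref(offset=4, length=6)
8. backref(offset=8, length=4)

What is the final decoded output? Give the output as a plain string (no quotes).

Token 1: literal('N'). Output: "N"
Token 2: literal('E'). Output: "NE"
Token 3: backref(off=1, len=1). Copied 'E' from pos 1. Output: "NEE"
Token 4: backref(off=1, len=4) (overlapping!). Copied 'EEEE' from pos 2. Output: "NEEEEEE"
Token 5: literal('B'). Output: "NEEEEEEB"
Token 6: backref(off=5, len=9) (overlapping!). Copied 'EEEEBEEEE' from pos 3. Output: "NEEEEEEBEEEEBEEEE"
Token 7: backref(off=4, len=6) (overlapping!). Copied 'EEEEEE' from pos 13. Output: "NEEEEEEBEEEEBEEEEEEEEEE"
Token 8: backref(off=8, len=4). Copied 'EEEE' from pos 15. Output: "NEEEEEEBEEEEBEEEEEEEEEEEEEE"

Answer: NEEEEEEBEEEEBEEEEEEEEEEEEEE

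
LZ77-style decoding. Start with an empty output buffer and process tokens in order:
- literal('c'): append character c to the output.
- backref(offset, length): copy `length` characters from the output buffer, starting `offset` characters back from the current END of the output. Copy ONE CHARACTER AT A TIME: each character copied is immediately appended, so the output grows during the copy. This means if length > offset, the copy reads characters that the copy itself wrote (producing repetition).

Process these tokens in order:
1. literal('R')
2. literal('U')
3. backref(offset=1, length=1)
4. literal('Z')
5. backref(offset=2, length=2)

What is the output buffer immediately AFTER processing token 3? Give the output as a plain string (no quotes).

Token 1: literal('R'). Output: "R"
Token 2: literal('U'). Output: "RU"
Token 3: backref(off=1, len=1). Copied 'U' from pos 1. Output: "RUU"

Answer: RUU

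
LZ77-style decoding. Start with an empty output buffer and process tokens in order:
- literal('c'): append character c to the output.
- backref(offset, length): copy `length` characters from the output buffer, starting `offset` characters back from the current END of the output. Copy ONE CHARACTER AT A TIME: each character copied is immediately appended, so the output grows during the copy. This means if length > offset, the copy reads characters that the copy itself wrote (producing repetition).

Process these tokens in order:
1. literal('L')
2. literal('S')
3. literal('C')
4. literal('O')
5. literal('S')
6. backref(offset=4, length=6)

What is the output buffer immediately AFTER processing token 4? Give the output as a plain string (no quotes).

Token 1: literal('L'). Output: "L"
Token 2: literal('S'). Output: "LS"
Token 3: literal('C'). Output: "LSC"
Token 4: literal('O'). Output: "LSCO"

Answer: LSCO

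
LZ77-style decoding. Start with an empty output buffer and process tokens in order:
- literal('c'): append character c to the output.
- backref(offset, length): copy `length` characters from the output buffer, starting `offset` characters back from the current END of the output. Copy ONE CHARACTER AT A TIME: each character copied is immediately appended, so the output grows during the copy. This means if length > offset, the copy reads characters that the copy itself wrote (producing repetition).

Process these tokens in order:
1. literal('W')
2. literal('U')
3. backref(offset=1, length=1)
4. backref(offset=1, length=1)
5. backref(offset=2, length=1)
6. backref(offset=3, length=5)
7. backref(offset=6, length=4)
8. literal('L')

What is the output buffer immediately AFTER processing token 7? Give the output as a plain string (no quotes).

Token 1: literal('W'). Output: "W"
Token 2: literal('U'). Output: "WU"
Token 3: backref(off=1, len=1). Copied 'U' from pos 1. Output: "WUU"
Token 4: backref(off=1, len=1). Copied 'U' from pos 2. Output: "WUUU"
Token 5: backref(off=2, len=1). Copied 'U' from pos 2. Output: "WUUUU"
Token 6: backref(off=3, len=5) (overlapping!). Copied 'UUUUU' from pos 2. Output: "WUUUUUUUUU"
Token 7: backref(off=6, len=4). Copied 'UUUU' from pos 4. Output: "WUUUUUUUUUUUUU"

Answer: WUUUUUUUUUUUUU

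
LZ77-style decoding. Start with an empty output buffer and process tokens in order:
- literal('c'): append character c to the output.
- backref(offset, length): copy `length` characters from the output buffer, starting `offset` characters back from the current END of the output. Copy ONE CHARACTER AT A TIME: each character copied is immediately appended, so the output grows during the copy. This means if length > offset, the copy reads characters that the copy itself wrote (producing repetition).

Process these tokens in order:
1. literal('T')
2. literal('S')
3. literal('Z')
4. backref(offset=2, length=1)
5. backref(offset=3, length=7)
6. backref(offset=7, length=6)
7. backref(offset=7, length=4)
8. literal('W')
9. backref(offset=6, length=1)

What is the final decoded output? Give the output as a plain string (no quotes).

Token 1: literal('T'). Output: "T"
Token 2: literal('S'). Output: "TS"
Token 3: literal('Z'). Output: "TSZ"
Token 4: backref(off=2, len=1). Copied 'S' from pos 1. Output: "TSZS"
Token 5: backref(off=3, len=7) (overlapping!). Copied 'SZSSZSS' from pos 1. Output: "TSZSSZSSZSS"
Token 6: backref(off=7, len=6). Copied 'SZSSZS' from pos 4. Output: "TSZSSZSSZSSSZSSZS"
Token 7: backref(off=7, len=4). Copied 'SSZS' from pos 10. Output: "TSZSSZSSZSSSZSSZSSSZS"
Token 8: literal('W'). Output: "TSZSSZSSZSSSZSSZSSSZSW"
Token 9: backref(off=6, len=1). Copied 'S' from pos 16. Output: "TSZSSZSSZSSSZSSZSSSZSWS"

Answer: TSZSSZSSZSSSZSSZSSSZSWS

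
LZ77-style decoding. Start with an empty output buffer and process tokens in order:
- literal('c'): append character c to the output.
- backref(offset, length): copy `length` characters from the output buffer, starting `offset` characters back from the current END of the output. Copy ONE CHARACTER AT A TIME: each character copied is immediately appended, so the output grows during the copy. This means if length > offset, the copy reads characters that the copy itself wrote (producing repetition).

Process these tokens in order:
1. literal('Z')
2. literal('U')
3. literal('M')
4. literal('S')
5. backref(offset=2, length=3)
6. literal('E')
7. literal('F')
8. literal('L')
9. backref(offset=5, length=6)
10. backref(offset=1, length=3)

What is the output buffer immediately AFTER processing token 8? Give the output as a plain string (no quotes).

Token 1: literal('Z'). Output: "Z"
Token 2: literal('U'). Output: "ZU"
Token 3: literal('M'). Output: "ZUM"
Token 4: literal('S'). Output: "ZUMS"
Token 5: backref(off=2, len=3) (overlapping!). Copied 'MSM' from pos 2. Output: "ZUMSMSM"
Token 6: literal('E'). Output: "ZUMSMSME"
Token 7: literal('F'). Output: "ZUMSMSMEF"
Token 8: literal('L'). Output: "ZUMSMSMEFL"

Answer: ZUMSMSMEFL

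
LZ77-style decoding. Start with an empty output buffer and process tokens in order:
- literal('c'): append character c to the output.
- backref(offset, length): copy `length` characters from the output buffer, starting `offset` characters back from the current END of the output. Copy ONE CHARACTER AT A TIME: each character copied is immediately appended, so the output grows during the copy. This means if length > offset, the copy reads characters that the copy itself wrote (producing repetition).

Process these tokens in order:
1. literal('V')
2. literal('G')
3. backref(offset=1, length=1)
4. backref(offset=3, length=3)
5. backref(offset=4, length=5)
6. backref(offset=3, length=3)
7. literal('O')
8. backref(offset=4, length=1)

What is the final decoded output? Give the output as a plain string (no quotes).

Token 1: literal('V'). Output: "V"
Token 2: literal('G'). Output: "VG"
Token 3: backref(off=1, len=1). Copied 'G' from pos 1. Output: "VGG"
Token 4: backref(off=3, len=3). Copied 'VGG' from pos 0. Output: "VGGVGG"
Token 5: backref(off=4, len=5) (overlapping!). Copied 'GVGGG' from pos 2. Output: "VGGVGGGVGGG"
Token 6: backref(off=3, len=3). Copied 'GGG' from pos 8. Output: "VGGVGGGVGGGGGG"
Token 7: literal('O'). Output: "VGGVGGGVGGGGGGO"
Token 8: backref(off=4, len=1). Copied 'G' from pos 11. Output: "VGGVGGGVGGGGGGOG"

Answer: VGGVGGGVGGGGGGOG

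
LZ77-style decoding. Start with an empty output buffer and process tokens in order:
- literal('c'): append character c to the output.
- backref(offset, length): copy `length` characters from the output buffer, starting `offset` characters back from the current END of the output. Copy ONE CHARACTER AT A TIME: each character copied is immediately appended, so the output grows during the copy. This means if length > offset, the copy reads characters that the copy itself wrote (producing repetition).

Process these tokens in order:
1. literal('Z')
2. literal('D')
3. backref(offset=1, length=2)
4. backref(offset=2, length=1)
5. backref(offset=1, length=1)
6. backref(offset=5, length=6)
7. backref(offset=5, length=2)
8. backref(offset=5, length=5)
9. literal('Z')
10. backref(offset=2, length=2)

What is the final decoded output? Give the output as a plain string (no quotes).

Answer: ZDDDDDDDDDDDDDDDDDDZDZ

Derivation:
Token 1: literal('Z'). Output: "Z"
Token 2: literal('D'). Output: "ZD"
Token 3: backref(off=1, len=2) (overlapping!). Copied 'DD' from pos 1. Output: "ZDDD"
Token 4: backref(off=2, len=1). Copied 'D' from pos 2. Output: "ZDDDD"
Token 5: backref(off=1, len=1). Copied 'D' from pos 4. Output: "ZDDDDD"
Token 6: backref(off=5, len=6) (overlapping!). Copied 'DDDDDD' from pos 1. Output: "ZDDDDDDDDDDD"
Token 7: backref(off=5, len=2). Copied 'DD' from pos 7. Output: "ZDDDDDDDDDDDDD"
Token 8: backref(off=5, len=5). Copied 'DDDDD' from pos 9. Output: "ZDDDDDDDDDDDDDDDDDD"
Token 9: literal('Z'). Output: "ZDDDDDDDDDDDDDDDDDDZ"
Token 10: backref(off=2, len=2). Copied 'DZ' from pos 18. Output: "ZDDDDDDDDDDDDDDDDDDZDZ"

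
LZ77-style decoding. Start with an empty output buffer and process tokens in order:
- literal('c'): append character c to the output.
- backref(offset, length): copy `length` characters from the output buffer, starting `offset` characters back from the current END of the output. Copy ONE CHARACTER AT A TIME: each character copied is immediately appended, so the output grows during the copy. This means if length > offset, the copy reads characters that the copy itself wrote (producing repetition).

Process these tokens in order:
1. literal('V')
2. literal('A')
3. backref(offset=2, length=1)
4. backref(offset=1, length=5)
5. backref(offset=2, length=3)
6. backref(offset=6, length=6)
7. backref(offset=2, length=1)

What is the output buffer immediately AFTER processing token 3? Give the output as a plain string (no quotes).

Token 1: literal('V'). Output: "V"
Token 2: literal('A'). Output: "VA"
Token 3: backref(off=2, len=1). Copied 'V' from pos 0. Output: "VAV"

Answer: VAV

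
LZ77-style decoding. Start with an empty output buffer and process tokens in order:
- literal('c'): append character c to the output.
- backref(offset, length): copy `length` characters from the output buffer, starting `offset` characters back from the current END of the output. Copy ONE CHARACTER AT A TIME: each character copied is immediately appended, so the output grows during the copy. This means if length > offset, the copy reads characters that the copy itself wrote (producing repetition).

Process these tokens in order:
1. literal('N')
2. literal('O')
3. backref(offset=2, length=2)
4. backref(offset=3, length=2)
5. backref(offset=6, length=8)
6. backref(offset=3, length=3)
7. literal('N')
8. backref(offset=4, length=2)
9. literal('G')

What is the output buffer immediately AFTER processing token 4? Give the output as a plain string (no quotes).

Token 1: literal('N'). Output: "N"
Token 2: literal('O'). Output: "NO"
Token 3: backref(off=2, len=2). Copied 'NO' from pos 0. Output: "NONO"
Token 4: backref(off=3, len=2). Copied 'ON' from pos 1. Output: "NONOON"

Answer: NONOON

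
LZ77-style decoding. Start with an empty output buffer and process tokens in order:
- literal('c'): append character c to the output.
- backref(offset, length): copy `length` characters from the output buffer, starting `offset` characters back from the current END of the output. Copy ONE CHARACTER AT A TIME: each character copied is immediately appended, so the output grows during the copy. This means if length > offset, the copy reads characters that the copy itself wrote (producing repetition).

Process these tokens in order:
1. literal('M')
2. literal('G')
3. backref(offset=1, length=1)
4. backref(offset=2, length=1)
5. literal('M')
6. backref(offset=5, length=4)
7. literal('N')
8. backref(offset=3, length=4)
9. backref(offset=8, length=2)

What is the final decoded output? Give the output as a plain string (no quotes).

Answer: MGGGMMGGGNGGNGGG

Derivation:
Token 1: literal('M'). Output: "M"
Token 2: literal('G'). Output: "MG"
Token 3: backref(off=1, len=1). Copied 'G' from pos 1. Output: "MGG"
Token 4: backref(off=2, len=1). Copied 'G' from pos 1. Output: "MGGG"
Token 5: literal('M'). Output: "MGGGM"
Token 6: backref(off=5, len=4). Copied 'MGGG' from pos 0. Output: "MGGGMMGGG"
Token 7: literal('N'). Output: "MGGGMMGGGN"
Token 8: backref(off=3, len=4) (overlapping!). Copied 'GGNG' from pos 7. Output: "MGGGMMGGGNGGNG"
Token 9: backref(off=8, len=2). Copied 'GG' from pos 6. Output: "MGGGMMGGGNGGNGGG"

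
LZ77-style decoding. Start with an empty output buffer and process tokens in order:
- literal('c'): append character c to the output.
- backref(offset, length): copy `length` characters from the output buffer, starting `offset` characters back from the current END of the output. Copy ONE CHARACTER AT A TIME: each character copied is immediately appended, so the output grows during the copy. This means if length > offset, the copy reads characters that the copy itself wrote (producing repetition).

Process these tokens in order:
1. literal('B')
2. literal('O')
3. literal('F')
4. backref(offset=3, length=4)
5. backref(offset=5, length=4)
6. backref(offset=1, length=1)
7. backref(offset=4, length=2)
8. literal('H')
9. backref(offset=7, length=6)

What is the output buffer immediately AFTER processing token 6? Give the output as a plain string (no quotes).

Answer: BOFBOFBFBOFF

Derivation:
Token 1: literal('B'). Output: "B"
Token 2: literal('O'). Output: "BO"
Token 3: literal('F'). Output: "BOF"
Token 4: backref(off=3, len=4) (overlapping!). Copied 'BOFB' from pos 0. Output: "BOFBOFB"
Token 5: backref(off=5, len=4). Copied 'FBOF' from pos 2. Output: "BOFBOFBFBOF"
Token 6: backref(off=1, len=1). Copied 'F' from pos 10. Output: "BOFBOFBFBOFF"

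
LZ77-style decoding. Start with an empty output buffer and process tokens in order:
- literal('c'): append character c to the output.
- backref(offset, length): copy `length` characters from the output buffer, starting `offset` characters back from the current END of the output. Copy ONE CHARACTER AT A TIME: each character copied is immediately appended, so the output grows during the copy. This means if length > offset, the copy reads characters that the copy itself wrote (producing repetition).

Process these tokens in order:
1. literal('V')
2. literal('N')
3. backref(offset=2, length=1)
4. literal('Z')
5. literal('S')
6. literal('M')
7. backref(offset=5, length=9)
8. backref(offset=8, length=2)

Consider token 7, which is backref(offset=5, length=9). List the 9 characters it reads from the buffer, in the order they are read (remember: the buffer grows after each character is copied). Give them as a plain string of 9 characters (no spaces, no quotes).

Answer: NVZSMNVZS

Derivation:
Token 1: literal('V'). Output: "V"
Token 2: literal('N'). Output: "VN"
Token 3: backref(off=2, len=1). Copied 'V' from pos 0. Output: "VNV"
Token 4: literal('Z'). Output: "VNVZ"
Token 5: literal('S'). Output: "VNVZS"
Token 6: literal('M'). Output: "VNVZSM"
Token 7: backref(off=5, len=9). Buffer before: "VNVZSM" (len 6)
  byte 1: read out[1]='N', append. Buffer now: "VNVZSMN"
  byte 2: read out[2]='V', append. Buffer now: "VNVZSMNV"
  byte 3: read out[3]='Z', append. Buffer now: "VNVZSMNVZ"
  byte 4: read out[4]='S', append. Buffer now: "VNVZSMNVZS"
  byte 5: read out[5]='M', append. Buffer now: "VNVZSMNVZSM"
  byte 6: read out[6]='N', append. Buffer now: "VNVZSMNVZSMN"
  byte 7: read out[7]='V', append. Buffer now: "VNVZSMNVZSMNV"
  byte 8: read out[8]='Z', append. Buffer now: "VNVZSMNVZSMNVZ"
  byte 9: read out[9]='S', append. Buffer now: "VNVZSMNVZSMNVZS"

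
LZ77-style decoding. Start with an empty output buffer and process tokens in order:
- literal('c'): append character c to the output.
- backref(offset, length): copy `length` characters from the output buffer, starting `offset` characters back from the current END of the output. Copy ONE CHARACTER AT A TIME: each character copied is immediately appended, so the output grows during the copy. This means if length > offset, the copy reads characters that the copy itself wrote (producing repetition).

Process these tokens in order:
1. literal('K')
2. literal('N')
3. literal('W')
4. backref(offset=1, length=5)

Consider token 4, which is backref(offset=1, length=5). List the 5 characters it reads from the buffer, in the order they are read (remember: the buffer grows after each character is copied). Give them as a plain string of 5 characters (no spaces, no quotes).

Token 1: literal('K'). Output: "K"
Token 2: literal('N'). Output: "KN"
Token 3: literal('W'). Output: "KNW"
Token 4: backref(off=1, len=5). Buffer before: "KNW" (len 3)
  byte 1: read out[2]='W', append. Buffer now: "KNWW"
  byte 2: read out[3]='W', append. Buffer now: "KNWWW"
  byte 3: read out[4]='W', append. Buffer now: "KNWWWW"
  byte 4: read out[5]='W', append. Buffer now: "KNWWWWW"
  byte 5: read out[6]='W', append. Buffer now: "KNWWWWWW"

Answer: WWWWW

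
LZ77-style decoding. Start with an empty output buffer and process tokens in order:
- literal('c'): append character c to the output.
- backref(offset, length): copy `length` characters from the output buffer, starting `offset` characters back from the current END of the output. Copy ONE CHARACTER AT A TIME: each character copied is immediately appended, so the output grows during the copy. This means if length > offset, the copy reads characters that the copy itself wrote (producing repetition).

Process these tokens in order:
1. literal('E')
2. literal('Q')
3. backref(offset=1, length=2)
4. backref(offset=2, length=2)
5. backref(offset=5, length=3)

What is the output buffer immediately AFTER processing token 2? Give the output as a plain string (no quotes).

Answer: EQ

Derivation:
Token 1: literal('E'). Output: "E"
Token 2: literal('Q'). Output: "EQ"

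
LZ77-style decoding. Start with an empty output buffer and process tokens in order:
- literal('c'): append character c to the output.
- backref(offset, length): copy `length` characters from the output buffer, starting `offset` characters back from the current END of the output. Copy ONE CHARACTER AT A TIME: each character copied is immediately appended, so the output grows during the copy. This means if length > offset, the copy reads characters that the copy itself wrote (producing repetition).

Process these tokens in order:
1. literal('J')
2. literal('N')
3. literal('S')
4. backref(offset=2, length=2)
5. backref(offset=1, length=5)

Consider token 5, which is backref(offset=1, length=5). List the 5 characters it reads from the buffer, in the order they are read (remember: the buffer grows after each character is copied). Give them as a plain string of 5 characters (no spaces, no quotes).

Answer: SSSSS

Derivation:
Token 1: literal('J'). Output: "J"
Token 2: literal('N'). Output: "JN"
Token 3: literal('S'). Output: "JNS"
Token 4: backref(off=2, len=2). Copied 'NS' from pos 1. Output: "JNSNS"
Token 5: backref(off=1, len=5). Buffer before: "JNSNS" (len 5)
  byte 1: read out[4]='S', append. Buffer now: "JNSNSS"
  byte 2: read out[5]='S', append. Buffer now: "JNSNSSS"
  byte 3: read out[6]='S', append. Buffer now: "JNSNSSSS"
  byte 4: read out[7]='S', append. Buffer now: "JNSNSSSSS"
  byte 5: read out[8]='S', append. Buffer now: "JNSNSSSSSS"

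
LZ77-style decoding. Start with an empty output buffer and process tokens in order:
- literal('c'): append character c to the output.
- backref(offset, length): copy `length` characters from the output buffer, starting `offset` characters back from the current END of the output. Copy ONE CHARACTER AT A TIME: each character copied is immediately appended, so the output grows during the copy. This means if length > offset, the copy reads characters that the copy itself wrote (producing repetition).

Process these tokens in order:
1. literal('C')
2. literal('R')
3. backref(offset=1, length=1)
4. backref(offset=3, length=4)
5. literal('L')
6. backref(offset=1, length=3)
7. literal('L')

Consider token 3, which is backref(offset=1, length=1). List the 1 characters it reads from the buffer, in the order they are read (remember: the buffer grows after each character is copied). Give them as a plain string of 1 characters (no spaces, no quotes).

Token 1: literal('C'). Output: "C"
Token 2: literal('R'). Output: "CR"
Token 3: backref(off=1, len=1). Buffer before: "CR" (len 2)
  byte 1: read out[1]='R', append. Buffer now: "CRR"

Answer: R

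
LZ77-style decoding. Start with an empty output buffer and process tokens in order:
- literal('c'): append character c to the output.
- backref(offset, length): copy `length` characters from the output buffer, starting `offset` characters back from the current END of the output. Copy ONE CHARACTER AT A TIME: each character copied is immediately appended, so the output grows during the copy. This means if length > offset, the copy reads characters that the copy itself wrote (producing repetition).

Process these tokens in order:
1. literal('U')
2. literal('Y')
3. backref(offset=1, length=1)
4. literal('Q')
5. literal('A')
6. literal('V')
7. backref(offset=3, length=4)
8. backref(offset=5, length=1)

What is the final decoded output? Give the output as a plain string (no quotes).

Answer: UYYQAVQAVQV

Derivation:
Token 1: literal('U'). Output: "U"
Token 2: literal('Y'). Output: "UY"
Token 3: backref(off=1, len=1). Copied 'Y' from pos 1. Output: "UYY"
Token 4: literal('Q'). Output: "UYYQ"
Token 5: literal('A'). Output: "UYYQA"
Token 6: literal('V'). Output: "UYYQAV"
Token 7: backref(off=3, len=4) (overlapping!). Copied 'QAVQ' from pos 3. Output: "UYYQAVQAVQ"
Token 8: backref(off=5, len=1). Copied 'V' from pos 5. Output: "UYYQAVQAVQV"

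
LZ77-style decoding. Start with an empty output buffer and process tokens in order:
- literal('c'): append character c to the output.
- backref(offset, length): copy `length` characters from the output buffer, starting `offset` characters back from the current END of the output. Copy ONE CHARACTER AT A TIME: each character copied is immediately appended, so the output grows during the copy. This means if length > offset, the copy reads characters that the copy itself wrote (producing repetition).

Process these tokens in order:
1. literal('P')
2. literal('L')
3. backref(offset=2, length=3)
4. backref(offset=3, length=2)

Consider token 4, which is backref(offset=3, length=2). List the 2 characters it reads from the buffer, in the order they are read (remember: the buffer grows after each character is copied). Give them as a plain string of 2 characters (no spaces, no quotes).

Token 1: literal('P'). Output: "P"
Token 2: literal('L'). Output: "PL"
Token 3: backref(off=2, len=3) (overlapping!). Copied 'PLP' from pos 0. Output: "PLPLP"
Token 4: backref(off=3, len=2). Buffer before: "PLPLP" (len 5)
  byte 1: read out[2]='P', append. Buffer now: "PLPLPP"
  byte 2: read out[3]='L', append. Buffer now: "PLPLPPL"

Answer: PL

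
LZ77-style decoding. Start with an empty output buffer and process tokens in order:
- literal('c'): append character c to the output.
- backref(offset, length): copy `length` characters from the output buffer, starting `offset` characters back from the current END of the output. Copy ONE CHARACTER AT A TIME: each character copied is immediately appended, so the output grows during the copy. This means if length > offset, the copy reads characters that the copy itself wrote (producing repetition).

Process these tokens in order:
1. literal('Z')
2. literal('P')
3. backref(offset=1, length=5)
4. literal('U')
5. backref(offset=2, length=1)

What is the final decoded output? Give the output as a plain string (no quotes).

Token 1: literal('Z'). Output: "Z"
Token 2: literal('P'). Output: "ZP"
Token 3: backref(off=1, len=5) (overlapping!). Copied 'PPPPP' from pos 1. Output: "ZPPPPPP"
Token 4: literal('U'). Output: "ZPPPPPPU"
Token 5: backref(off=2, len=1). Copied 'P' from pos 6. Output: "ZPPPPPPUP"

Answer: ZPPPPPPUP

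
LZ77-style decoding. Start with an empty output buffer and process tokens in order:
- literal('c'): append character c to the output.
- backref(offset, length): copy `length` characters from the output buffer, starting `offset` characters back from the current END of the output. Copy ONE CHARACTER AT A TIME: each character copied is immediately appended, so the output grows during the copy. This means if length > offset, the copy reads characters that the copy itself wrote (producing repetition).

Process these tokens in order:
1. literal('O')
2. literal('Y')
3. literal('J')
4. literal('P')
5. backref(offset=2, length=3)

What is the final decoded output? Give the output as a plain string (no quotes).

Answer: OYJPJPJ

Derivation:
Token 1: literal('O'). Output: "O"
Token 2: literal('Y'). Output: "OY"
Token 3: literal('J'). Output: "OYJ"
Token 4: literal('P'). Output: "OYJP"
Token 5: backref(off=2, len=3) (overlapping!). Copied 'JPJ' from pos 2. Output: "OYJPJPJ"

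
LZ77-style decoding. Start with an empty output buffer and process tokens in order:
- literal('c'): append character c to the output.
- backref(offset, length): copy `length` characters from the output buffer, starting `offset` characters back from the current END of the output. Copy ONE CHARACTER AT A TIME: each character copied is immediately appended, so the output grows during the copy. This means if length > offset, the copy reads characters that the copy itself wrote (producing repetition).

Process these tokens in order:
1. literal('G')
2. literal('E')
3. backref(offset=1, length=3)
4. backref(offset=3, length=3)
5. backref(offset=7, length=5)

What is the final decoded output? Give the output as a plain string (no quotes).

Answer: GEEEEEEEEEEEE

Derivation:
Token 1: literal('G'). Output: "G"
Token 2: literal('E'). Output: "GE"
Token 3: backref(off=1, len=3) (overlapping!). Copied 'EEE' from pos 1. Output: "GEEEE"
Token 4: backref(off=3, len=3). Copied 'EEE' from pos 2. Output: "GEEEEEEE"
Token 5: backref(off=7, len=5). Copied 'EEEEE' from pos 1. Output: "GEEEEEEEEEEEE"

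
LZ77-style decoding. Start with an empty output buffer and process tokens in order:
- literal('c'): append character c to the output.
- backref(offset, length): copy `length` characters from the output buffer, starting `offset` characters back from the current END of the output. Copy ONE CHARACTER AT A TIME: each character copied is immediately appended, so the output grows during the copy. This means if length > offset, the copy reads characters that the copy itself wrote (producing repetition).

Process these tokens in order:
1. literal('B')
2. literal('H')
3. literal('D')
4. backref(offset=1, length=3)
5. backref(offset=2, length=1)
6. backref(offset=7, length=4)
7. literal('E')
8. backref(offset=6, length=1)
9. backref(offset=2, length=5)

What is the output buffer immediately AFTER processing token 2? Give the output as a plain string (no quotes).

Answer: BH

Derivation:
Token 1: literal('B'). Output: "B"
Token 2: literal('H'). Output: "BH"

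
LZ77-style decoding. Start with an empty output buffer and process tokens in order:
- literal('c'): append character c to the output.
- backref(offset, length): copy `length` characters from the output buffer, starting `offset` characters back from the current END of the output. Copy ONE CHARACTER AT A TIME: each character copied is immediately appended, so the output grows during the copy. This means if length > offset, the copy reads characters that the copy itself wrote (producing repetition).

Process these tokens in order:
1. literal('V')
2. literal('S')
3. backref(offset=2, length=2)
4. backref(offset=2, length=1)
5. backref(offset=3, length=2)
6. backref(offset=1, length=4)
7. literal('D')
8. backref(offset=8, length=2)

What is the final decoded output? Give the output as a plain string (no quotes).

Answer: VSVSVVSSSSSDVV

Derivation:
Token 1: literal('V'). Output: "V"
Token 2: literal('S'). Output: "VS"
Token 3: backref(off=2, len=2). Copied 'VS' from pos 0. Output: "VSVS"
Token 4: backref(off=2, len=1). Copied 'V' from pos 2. Output: "VSVSV"
Token 5: backref(off=3, len=2). Copied 'VS' from pos 2. Output: "VSVSVVS"
Token 6: backref(off=1, len=4) (overlapping!). Copied 'SSSS' from pos 6. Output: "VSVSVVSSSSS"
Token 7: literal('D'). Output: "VSVSVVSSSSSD"
Token 8: backref(off=8, len=2). Copied 'VV' from pos 4. Output: "VSVSVVSSSSSDVV"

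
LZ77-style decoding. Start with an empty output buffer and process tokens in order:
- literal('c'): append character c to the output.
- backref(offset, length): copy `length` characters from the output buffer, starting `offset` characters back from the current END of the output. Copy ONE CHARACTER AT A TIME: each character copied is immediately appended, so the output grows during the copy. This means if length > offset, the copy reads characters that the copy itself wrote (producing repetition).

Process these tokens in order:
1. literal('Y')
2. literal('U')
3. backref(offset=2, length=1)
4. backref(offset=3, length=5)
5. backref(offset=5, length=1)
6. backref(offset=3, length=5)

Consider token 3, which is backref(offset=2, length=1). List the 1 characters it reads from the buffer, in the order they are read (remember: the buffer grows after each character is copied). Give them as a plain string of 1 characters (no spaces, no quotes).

Token 1: literal('Y'). Output: "Y"
Token 2: literal('U'). Output: "YU"
Token 3: backref(off=2, len=1). Buffer before: "YU" (len 2)
  byte 1: read out[0]='Y', append. Buffer now: "YUY"

Answer: Y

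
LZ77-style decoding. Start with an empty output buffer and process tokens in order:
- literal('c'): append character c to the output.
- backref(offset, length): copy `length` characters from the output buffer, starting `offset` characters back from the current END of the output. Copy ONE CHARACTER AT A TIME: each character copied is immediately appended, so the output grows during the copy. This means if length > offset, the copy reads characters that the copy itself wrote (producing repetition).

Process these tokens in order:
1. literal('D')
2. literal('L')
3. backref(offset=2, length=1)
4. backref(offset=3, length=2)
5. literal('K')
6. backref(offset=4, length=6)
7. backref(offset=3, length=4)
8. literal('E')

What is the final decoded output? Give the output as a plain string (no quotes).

Answer: DLDDLKDDLKDDKDDKE

Derivation:
Token 1: literal('D'). Output: "D"
Token 2: literal('L'). Output: "DL"
Token 3: backref(off=2, len=1). Copied 'D' from pos 0. Output: "DLD"
Token 4: backref(off=3, len=2). Copied 'DL' from pos 0. Output: "DLDDL"
Token 5: literal('K'). Output: "DLDDLK"
Token 6: backref(off=4, len=6) (overlapping!). Copied 'DDLKDD' from pos 2. Output: "DLDDLKDDLKDD"
Token 7: backref(off=3, len=4) (overlapping!). Copied 'KDDK' from pos 9. Output: "DLDDLKDDLKDDKDDK"
Token 8: literal('E'). Output: "DLDDLKDDLKDDKDDKE"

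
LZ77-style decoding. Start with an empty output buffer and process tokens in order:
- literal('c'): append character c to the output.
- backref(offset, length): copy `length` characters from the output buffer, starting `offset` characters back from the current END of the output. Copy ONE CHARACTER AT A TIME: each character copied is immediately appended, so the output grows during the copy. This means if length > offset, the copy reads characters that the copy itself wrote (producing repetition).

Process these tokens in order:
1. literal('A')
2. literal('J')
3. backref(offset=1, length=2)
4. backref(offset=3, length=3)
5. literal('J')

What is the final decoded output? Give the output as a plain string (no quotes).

Token 1: literal('A'). Output: "A"
Token 2: literal('J'). Output: "AJ"
Token 3: backref(off=1, len=2) (overlapping!). Copied 'JJ' from pos 1. Output: "AJJJ"
Token 4: backref(off=3, len=3). Copied 'JJJ' from pos 1. Output: "AJJJJJJ"
Token 5: literal('J'). Output: "AJJJJJJJ"

Answer: AJJJJJJJ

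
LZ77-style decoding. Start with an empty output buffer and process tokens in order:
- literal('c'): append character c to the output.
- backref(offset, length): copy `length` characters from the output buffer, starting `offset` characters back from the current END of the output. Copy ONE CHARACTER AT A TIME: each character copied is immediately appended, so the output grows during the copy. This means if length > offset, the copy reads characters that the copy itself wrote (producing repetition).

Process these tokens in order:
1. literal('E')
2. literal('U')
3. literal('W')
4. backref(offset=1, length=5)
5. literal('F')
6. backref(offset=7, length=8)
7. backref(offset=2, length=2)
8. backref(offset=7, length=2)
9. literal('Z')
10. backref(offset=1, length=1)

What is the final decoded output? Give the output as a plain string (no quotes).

Answer: EUWWWWWWFWWWWWWFWFWWWZZ

Derivation:
Token 1: literal('E'). Output: "E"
Token 2: literal('U'). Output: "EU"
Token 3: literal('W'). Output: "EUW"
Token 4: backref(off=1, len=5) (overlapping!). Copied 'WWWWW' from pos 2. Output: "EUWWWWWW"
Token 5: literal('F'). Output: "EUWWWWWWF"
Token 6: backref(off=7, len=8) (overlapping!). Copied 'WWWWWWFW' from pos 2. Output: "EUWWWWWWFWWWWWWFW"
Token 7: backref(off=2, len=2). Copied 'FW' from pos 15. Output: "EUWWWWWWFWWWWWWFWFW"
Token 8: backref(off=7, len=2). Copied 'WW' from pos 12. Output: "EUWWWWWWFWWWWWWFWFWWW"
Token 9: literal('Z'). Output: "EUWWWWWWFWWWWWWFWFWWWZ"
Token 10: backref(off=1, len=1). Copied 'Z' from pos 21. Output: "EUWWWWWWFWWWWWWFWFWWWZZ"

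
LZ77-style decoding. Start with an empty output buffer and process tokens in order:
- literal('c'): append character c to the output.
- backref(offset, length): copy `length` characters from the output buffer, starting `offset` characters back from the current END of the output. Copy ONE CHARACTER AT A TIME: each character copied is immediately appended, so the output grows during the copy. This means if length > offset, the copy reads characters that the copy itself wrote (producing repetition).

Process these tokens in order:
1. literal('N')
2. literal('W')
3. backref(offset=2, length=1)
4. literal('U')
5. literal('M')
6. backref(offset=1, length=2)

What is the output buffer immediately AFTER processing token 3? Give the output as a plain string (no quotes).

Answer: NWN

Derivation:
Token 1: literal('N'). Output: "N"
Token 2: literal('W'). Output: "NW"
Token 3: backref(off=2, len=1). Copied 'N' from pos 0. Output: "NWN"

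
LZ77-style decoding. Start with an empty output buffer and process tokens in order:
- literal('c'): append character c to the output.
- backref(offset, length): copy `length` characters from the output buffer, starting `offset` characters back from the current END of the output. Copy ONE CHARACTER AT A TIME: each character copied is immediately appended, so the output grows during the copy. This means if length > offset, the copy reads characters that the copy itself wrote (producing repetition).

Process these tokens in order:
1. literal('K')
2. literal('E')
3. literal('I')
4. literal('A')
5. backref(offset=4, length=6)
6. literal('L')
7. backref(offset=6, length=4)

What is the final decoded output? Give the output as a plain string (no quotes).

Answer: KEIAKEIAKELEIAK

Derivation:
Token 1: literal('K'). Output: "K"
Token 2: literal('E'). Output: "KE"
Token 3: literal('I'). Output: "KEI"
Token 4: literal('A'). Output: "KEIA"
Token 5: backref(off=4, len=6) (overlapping!). Copied 'KEIAKE' from pos 0. Output: "KEIAKEIAKE"
Token 6: literal('L'). Output: "KEIAKEIAKEL"
Token 7: backref(off=6, len=4). Copied 'EIAK' from pos 5. Output: "KEIAKEIAKELEIAK"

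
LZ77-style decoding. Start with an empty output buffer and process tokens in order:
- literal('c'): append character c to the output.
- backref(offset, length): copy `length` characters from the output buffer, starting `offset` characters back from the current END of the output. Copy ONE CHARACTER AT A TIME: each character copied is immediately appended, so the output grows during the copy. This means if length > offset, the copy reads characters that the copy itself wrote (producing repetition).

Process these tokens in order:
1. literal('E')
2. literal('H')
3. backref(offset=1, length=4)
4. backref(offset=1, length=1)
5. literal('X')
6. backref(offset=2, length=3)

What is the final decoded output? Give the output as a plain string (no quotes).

Answer: EHHHHHHXHXH

Derivation:
Token 1: literal('E'). Output: "E"
Token 2: literal('H'). Output: "EH"
Token 3: backref(off=1, len=4) (overlapping!). Copied 'HHHH' from pos 1. Output: "EHHHHH"
Token 4: backref(off=1, len=1). Copied 'H' from pos 5. Output: "EHHHHHH"
Token 5: literal('X'). Output: "EHHHHHHX"
Token 6: backref(off=2, len=3) (overlapping!). Copied 'HXH' from pos 6. Output: "EHHHHHHXHXH"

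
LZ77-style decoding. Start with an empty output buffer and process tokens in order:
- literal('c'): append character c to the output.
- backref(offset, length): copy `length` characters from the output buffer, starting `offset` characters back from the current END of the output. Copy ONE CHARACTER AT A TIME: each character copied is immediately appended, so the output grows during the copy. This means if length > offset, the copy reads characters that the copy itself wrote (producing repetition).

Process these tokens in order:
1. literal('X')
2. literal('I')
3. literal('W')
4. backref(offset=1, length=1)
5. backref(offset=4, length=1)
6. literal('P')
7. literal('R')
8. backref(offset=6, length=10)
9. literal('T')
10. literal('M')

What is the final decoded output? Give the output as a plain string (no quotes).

Token 1: literal('X'). Output: "X"
Token 2: literal('I'). Output: "XI"
Token 3: literal('W'). Output: "XIW"
Token 4: backref(off=1, len=1). Copied 'W' from pos 2. Output: "XIWW"
Token 5: backref(off=4, len=1). Copied 'X' from pos 0. Output: "XIWWX"
Token 6: literal('P'). Output: "XIWWXP"
Token 7: literal('R'). Output: "XIWWXPR"
Token 8: backref(off=6, len=10) (overlapping!). Copied 'IWWXPRIWWX' from pos 1. Output: "XIWWXPRIWWXPRIWWX"
Token 9: literal('T'). Output: "XIWWXPRIWWXPRIWWXT"
Token 10: literal('M'). Output: "XIWWXPRIWWXPRIWWXTM"

Answer: XIWWXPRIWWXPRIWWXTM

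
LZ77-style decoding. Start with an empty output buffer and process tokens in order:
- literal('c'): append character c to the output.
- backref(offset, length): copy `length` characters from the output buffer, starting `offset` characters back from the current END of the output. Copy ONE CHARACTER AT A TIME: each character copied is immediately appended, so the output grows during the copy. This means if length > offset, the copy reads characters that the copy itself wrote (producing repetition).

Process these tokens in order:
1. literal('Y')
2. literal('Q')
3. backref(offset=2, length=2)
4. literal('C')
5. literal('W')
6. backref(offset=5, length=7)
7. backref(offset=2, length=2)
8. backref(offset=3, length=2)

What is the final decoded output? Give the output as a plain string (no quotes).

Token 1: literal('Y'). Output: "Y"
Token 2: literal('Q'). Output: "YQ"
Token 3: backref(off=2, len=2). Copied 'YQ' from pos 0. Output: "YQYQ"
Token 4: literal('C'). Output: "YQYQC"
Token 5: literal('W'). Output: "YQYQCW"
Token 6: backref(off=5, len=7) (overlapping!). Copied 'QYQCWQY' from pos 1. Output: "YQYQCWQYQCWQY"
Token 7: backref(off=2, len=2). Copied 'QY' from pos 11. Output: "YQYQCWQYQCWQYQY"
Token 8: backref(off=3, len=2). Copied 'YQ' from pos 12. Output: "YQYQCWQYQCWQYQYYQ"

Answer: YQYQCWQYQCWQYQYYQ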